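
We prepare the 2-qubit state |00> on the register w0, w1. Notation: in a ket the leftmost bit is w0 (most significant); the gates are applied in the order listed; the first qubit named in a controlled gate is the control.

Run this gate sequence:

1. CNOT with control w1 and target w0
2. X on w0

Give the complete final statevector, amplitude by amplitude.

The final amplitudes are 1 on |10>, and 0 on every other basis state.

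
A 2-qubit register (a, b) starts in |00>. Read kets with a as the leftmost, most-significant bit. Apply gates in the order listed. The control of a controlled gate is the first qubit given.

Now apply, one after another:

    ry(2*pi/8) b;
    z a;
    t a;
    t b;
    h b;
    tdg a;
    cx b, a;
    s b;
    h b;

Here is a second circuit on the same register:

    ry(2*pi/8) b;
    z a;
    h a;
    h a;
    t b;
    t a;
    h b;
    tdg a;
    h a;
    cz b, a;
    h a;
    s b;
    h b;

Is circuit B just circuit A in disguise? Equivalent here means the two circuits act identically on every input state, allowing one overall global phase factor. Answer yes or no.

Yes — the two circuits implement the same unitary up to a global phase.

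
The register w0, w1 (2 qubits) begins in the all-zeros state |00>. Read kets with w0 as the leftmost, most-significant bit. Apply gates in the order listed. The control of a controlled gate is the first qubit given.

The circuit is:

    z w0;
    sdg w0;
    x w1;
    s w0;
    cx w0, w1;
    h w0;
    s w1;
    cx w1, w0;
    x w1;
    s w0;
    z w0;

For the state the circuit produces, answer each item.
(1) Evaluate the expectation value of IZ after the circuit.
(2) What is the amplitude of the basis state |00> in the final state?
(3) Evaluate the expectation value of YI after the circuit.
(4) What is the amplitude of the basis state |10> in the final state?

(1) The expectation value of IZ is 1.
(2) |00> carries amplitude sqrt(2)*I/2 in the final state.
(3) The expectation value of YI is -1.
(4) |10> carries amplitude sqrt(2)/2 in the final state.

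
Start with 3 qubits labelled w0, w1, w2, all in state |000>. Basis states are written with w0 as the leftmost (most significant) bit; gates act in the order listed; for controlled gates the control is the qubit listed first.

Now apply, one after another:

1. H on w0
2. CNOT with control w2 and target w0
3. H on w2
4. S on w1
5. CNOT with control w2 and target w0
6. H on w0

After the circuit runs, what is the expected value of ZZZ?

In the final state, ZZZ has expectation 0.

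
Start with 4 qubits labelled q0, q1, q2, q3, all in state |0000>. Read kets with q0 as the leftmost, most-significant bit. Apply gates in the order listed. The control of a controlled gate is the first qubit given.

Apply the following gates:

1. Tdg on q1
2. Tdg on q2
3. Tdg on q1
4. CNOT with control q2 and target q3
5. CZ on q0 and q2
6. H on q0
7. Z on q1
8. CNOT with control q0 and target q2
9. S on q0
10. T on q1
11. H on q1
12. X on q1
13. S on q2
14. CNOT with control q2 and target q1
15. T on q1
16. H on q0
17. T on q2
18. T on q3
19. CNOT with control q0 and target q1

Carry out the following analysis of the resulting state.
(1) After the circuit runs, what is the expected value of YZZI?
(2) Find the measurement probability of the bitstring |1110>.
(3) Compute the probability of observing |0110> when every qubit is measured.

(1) The expectation value of YZZI is sqrt(2)/2.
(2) A full measurement returns |1110> with probability 1/8.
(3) A full measurement returns |0110> with probability 1/8.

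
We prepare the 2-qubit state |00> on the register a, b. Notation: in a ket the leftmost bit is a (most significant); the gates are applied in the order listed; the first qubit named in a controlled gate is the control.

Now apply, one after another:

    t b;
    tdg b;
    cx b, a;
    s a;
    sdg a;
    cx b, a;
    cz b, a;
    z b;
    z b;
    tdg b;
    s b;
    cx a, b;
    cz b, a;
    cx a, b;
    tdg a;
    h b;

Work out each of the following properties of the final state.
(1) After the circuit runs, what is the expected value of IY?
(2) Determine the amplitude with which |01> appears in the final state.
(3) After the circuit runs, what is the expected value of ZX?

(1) The expectation value of IY is 0. Key observation: steps 3-6 multiply out to the identity, so the circuit reduces to the remaining gates.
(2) |01> carries amplitude sqrt(2)/2 in the final state.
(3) The observable ZX averages to 1.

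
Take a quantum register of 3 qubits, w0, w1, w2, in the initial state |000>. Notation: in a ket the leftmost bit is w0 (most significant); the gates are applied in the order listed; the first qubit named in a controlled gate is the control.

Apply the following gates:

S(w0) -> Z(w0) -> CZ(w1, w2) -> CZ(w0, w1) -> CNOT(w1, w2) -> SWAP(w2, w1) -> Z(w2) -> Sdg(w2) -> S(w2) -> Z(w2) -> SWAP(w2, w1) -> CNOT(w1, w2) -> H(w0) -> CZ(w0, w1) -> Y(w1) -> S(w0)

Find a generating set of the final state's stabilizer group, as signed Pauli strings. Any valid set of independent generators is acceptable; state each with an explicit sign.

The stabilizer group can be generated by +YII, -IZI, +IIZ, among other valid generating sets. Key observation: the block from step 5 through step 12 cancels to the identity and can be dropped.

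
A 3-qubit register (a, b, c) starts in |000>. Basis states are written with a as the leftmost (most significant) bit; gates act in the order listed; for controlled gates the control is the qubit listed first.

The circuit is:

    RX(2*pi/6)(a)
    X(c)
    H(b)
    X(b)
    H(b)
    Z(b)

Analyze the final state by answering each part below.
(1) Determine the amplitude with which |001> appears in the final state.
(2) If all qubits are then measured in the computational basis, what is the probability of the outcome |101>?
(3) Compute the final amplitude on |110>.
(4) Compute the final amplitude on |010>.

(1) The final state's coefficient on |001> equals sqrt(3)/2.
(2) A full measurement returns |101> with probability 1/4.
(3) |110> carries amplitude 0 in the final state.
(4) The final state's coefficient on |010> equals 0.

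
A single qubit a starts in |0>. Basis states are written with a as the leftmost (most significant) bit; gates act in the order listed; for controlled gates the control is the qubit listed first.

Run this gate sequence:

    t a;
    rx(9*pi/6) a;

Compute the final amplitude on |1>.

The amplitude on |1> is -sqrt(2)*I/2.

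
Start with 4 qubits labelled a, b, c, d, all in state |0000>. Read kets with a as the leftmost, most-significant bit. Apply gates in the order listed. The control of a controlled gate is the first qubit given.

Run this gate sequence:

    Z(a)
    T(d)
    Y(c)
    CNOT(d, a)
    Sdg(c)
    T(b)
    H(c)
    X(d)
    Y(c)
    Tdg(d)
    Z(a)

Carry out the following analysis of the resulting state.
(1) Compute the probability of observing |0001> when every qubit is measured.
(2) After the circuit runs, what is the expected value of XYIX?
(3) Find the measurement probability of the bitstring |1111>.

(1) A full measurement returns |0001> with probability 1/2.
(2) The observable XYIX averages to 0.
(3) The probability of measuring |1111> is 0.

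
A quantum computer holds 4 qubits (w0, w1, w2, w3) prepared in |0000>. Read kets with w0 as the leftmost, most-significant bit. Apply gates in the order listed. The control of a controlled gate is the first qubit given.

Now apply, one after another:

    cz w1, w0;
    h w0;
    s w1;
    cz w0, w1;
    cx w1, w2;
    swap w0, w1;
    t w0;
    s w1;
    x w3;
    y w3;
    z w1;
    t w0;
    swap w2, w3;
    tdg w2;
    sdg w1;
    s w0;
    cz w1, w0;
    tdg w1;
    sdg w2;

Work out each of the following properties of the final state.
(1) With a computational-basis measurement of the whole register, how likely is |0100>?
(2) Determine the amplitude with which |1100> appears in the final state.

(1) The probability of measuring |0100> is 1/2.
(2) The final state's coefficient on |1100> equals 0.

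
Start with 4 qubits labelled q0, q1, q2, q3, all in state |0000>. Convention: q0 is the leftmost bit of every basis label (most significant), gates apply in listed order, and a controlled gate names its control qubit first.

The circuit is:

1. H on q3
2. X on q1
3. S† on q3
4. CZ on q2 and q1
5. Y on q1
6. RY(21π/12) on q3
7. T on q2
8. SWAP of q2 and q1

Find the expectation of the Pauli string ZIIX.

The expectation value of ZIIX is 0.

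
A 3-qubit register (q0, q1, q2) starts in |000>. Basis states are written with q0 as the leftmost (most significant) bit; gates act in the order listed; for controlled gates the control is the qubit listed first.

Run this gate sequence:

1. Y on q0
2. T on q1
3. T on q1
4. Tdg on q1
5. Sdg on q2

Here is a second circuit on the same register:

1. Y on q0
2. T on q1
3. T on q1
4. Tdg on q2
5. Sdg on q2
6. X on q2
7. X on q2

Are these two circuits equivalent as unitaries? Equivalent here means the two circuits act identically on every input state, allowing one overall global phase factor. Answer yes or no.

No — the two circuits implement different unitaries, even allowing a global phase.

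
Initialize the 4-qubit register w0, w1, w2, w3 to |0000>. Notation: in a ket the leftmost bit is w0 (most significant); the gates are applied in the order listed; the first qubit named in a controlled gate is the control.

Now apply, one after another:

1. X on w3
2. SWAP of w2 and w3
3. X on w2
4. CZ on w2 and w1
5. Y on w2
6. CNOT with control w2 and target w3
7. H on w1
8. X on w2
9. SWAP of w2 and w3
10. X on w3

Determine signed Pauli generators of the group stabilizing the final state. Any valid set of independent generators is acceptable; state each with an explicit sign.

One valid set of independent stabilizer generators is +IXII, +ZIII, -IIZI, -IIIZ (any independent generating set of the same group is equally correct).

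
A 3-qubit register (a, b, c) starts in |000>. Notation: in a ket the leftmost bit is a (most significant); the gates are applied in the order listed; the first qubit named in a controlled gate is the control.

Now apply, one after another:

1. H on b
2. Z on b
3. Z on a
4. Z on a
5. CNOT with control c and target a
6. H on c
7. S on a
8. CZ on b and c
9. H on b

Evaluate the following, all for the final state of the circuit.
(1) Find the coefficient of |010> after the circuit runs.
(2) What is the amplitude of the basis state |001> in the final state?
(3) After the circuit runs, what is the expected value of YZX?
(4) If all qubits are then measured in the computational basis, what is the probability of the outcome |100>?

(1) The final state's coefficient on |010> equals sqrt(2)/2.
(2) |001> carries amplitude sqrt(2)/2 in the final state.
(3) In the final state, YZX has expectation 0.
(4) A full measurement returns |100> with probability 0.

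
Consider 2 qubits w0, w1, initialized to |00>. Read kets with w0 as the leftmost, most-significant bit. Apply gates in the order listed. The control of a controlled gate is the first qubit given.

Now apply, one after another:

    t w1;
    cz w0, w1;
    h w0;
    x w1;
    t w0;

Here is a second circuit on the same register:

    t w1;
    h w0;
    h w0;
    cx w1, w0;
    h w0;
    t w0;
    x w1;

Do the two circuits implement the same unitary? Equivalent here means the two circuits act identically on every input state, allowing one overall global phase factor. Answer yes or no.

No — the two circuits implement different unitaries, even allowing a global phase.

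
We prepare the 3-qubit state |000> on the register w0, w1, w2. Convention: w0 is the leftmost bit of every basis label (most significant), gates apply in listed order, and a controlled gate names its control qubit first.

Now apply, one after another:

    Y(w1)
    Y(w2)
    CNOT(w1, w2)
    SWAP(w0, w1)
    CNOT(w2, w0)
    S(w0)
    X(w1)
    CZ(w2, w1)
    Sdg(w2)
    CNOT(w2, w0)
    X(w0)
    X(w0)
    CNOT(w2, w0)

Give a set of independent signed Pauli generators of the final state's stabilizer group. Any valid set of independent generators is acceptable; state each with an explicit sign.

The stabilizer group can be generated by -ZII, -IZI, +IIZ, among other valid generating sets. Key observation: gates 10-13 undo each other exactly, leaving only the rest of the circuit to track.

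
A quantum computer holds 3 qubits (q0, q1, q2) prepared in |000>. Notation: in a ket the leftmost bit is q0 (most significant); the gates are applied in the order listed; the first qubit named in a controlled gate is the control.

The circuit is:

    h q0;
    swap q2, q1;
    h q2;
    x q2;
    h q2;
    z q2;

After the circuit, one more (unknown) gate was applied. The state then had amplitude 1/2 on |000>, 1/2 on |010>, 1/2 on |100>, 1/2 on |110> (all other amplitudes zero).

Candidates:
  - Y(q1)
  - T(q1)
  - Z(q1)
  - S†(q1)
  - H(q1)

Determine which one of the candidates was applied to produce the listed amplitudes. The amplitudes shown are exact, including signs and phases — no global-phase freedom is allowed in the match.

It was H(q1) that produced the state shown.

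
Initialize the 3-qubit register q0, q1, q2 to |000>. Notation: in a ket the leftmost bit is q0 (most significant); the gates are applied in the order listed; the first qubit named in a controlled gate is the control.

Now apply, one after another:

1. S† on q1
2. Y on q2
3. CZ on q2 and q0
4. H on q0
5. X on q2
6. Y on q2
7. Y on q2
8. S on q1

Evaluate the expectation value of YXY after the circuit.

In the final state, YXY has expectation 0.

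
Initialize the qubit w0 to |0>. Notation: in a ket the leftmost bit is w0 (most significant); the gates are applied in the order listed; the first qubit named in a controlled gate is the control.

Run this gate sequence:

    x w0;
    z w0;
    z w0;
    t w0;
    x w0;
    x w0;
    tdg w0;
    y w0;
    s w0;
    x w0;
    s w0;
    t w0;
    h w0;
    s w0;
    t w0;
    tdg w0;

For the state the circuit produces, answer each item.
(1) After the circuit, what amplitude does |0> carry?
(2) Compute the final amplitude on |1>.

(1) |0> carries amplitude sqrt(2)*exp(I*pi/4)/2 in the final state.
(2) The final state's coefficient on |1> equals -sqrt(2)*exp(3*I*pi/4)/2.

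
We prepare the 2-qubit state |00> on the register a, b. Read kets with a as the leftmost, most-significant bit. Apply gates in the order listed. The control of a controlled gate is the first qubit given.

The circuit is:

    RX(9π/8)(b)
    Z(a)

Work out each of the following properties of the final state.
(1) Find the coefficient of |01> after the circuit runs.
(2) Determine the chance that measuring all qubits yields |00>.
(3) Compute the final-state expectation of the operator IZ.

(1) The final state's coefficient on |01> equals -I*cos(pi/16).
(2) Outcome |00> occurs with probability cos(7*pi/16)**2.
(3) The expectation value of IZ is -sqrt(sqrt(2) + 2)/2.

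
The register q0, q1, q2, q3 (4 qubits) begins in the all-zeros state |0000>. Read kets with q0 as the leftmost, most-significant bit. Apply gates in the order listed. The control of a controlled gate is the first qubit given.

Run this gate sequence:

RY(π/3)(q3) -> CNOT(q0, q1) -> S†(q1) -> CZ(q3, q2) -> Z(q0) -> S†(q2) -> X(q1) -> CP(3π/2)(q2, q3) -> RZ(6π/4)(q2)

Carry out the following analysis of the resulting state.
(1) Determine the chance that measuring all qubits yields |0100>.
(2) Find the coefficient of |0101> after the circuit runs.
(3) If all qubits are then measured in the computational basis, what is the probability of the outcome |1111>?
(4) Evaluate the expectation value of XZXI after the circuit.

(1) The probability of measuring |0100> is 3/4.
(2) The amplitude on |0101> is -exp(I*pi/4)/2.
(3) The probability of measuring |1111> is 0.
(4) The observable XZXI averages to 0.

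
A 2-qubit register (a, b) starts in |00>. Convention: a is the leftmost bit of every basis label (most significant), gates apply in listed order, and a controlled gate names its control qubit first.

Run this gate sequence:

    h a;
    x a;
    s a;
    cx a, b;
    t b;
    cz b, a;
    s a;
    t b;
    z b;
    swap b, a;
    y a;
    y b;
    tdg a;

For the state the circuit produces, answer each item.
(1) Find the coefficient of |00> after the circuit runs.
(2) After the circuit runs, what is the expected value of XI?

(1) The amplitude on |00> is sqrt(2)*I/2.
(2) The expectation value of XI is 0.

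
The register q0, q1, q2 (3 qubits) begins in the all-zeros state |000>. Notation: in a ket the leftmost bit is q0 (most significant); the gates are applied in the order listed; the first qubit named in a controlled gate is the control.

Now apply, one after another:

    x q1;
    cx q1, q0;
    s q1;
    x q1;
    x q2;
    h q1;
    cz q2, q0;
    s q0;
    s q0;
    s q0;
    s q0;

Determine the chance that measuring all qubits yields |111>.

The probability of measuring |111> is 1/2. Key observation: steps 8-11 multiply out to the identity, so the circuit reduces to the remaining gates.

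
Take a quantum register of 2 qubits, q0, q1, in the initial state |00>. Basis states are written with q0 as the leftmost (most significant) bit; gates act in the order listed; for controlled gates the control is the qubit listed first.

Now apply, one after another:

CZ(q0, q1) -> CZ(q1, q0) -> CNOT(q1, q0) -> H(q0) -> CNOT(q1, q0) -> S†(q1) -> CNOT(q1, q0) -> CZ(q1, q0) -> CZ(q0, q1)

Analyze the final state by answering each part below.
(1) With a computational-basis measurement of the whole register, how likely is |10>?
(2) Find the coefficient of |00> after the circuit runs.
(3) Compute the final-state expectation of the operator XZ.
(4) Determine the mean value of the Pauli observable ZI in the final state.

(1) Outcome |10> occurs with probability 1/2.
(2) |00> carries amplitude sqrt(2)/2 in the final state.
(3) The expectation value of XZ is 1.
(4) The observable ZI averages to 0.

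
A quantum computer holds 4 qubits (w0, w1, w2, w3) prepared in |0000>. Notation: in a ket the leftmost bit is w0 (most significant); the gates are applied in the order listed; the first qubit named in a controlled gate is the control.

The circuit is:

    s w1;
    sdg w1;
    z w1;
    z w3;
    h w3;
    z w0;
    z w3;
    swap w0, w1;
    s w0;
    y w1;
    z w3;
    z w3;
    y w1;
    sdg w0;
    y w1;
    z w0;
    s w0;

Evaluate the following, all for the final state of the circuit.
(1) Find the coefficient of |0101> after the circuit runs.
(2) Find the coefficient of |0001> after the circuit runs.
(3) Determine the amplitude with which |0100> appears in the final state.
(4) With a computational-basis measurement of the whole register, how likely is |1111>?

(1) The final state's coefficient on |0101> equals -sqrt(2)*I/2. Key observation: gates 9-14 undo each other exactly, leaving only the rest of the circuit to track.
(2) The amplitude on |0001> is 0.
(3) |0100> carries amplitude sqrt(2)*I/2 in the final state.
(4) The probability of measuring |1111> is 0.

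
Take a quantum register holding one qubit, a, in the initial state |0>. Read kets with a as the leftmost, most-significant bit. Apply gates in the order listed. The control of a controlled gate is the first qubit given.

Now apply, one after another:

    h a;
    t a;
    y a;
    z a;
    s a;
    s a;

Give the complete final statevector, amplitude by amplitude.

The final amplitudes are -sqrt(2)*exp(3*I*pi/4)/2 on |0>, sqrt(2)*I/2 on |1>.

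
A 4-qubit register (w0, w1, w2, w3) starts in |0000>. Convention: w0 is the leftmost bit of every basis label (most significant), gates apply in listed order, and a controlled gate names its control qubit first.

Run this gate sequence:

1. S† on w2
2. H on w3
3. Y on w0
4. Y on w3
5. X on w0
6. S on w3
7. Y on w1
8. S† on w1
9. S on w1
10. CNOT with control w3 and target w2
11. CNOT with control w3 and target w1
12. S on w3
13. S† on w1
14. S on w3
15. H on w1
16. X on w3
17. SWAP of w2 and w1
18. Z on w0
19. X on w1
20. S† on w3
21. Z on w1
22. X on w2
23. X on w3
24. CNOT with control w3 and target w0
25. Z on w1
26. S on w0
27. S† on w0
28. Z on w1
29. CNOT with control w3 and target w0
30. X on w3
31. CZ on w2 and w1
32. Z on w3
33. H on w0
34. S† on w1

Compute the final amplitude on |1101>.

|1101> carries amplitude sqrt(2)/4 in the final state. Key observation: the block from step 23 through step 30 cancels to the identity and can be dropped.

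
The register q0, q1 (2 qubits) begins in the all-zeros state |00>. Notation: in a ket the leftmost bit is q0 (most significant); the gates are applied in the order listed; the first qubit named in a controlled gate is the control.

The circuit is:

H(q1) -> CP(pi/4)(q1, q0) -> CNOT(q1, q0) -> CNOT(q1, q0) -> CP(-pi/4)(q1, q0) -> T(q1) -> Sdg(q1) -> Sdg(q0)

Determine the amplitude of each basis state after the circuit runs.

The final amplitudes are sqrt(2)/2 on |00>, -sqrt(2)*exp(3*I*pi/4)/2 on |01>, 0 on |10>, 0 on |11>. Key observation: steps 2-5 multiply out to the identity, so the circuit reduces to the remaining gates.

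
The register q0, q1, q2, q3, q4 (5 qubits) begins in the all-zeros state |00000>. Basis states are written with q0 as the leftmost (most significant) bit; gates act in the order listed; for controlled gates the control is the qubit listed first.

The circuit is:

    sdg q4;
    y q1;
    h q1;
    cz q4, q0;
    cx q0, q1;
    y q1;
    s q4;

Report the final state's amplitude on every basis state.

After the circuit, the state carries amplitude -sqrt(2)/2 on |00000>, -sqrt(2)/2 on |01000>, and 0 on every other basis state.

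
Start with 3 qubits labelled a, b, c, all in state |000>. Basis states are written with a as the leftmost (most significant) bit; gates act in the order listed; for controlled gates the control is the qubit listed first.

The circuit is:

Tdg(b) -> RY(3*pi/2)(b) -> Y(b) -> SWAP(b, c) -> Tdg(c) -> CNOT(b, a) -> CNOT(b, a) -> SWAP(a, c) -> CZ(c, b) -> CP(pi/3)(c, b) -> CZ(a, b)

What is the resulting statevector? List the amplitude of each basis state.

The resulting statevector has amplitude -sqrt(2)*I/2 on |000>, -sqrt(2)*exp(I*pi/4)/2 on |100>, and 0 on every other basis state. Key observation: the block from step 6 through step 7 cancels to the identity and can be dropped.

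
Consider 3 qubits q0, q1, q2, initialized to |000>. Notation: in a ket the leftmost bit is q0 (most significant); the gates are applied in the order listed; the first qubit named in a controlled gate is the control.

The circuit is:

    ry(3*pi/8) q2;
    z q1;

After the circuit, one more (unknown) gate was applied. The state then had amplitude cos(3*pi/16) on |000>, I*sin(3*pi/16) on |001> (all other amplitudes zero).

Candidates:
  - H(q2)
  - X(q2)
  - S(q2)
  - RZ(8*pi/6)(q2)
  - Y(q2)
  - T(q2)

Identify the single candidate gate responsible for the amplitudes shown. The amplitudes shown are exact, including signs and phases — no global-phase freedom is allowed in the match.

It was S(q2) that produced the state shown.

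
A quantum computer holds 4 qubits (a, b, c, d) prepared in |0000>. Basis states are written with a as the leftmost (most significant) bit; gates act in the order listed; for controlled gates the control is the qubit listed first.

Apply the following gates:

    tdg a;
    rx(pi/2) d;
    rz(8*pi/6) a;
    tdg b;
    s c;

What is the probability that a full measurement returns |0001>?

Outcome |0001> occurs with probability 1/2.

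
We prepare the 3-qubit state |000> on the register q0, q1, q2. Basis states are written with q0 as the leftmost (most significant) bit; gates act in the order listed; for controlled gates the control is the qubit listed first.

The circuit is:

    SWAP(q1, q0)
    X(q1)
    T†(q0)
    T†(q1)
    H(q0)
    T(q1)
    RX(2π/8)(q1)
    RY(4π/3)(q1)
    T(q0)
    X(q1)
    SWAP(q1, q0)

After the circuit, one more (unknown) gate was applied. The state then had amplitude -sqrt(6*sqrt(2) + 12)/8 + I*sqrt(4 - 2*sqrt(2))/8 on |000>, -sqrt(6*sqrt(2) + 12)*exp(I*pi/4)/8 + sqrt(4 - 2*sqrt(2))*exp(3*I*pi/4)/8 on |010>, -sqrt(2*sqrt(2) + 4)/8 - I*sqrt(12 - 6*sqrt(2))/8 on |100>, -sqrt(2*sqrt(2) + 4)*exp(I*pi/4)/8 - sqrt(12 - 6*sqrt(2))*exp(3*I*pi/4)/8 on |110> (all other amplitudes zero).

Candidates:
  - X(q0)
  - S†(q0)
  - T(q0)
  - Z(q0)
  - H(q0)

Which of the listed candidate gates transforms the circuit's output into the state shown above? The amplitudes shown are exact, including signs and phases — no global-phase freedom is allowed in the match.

The applied gate was X(q0).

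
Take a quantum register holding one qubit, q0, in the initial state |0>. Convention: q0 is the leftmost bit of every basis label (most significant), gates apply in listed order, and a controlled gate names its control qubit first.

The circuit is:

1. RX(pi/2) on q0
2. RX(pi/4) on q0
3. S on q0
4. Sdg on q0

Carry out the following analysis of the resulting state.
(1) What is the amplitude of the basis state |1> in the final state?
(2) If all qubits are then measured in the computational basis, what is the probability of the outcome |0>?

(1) The final state's coefficient on |1> equals -sqrt(2)*I*sqrt(sqrt(2) + 2)/4 - sqrt(2)*I*sqrt(2 - sqrt(2))/4. Key observation: gates 3-4 undo each other exactly, leaving only the rest of the circuit to track.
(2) The probability of measuring |0> is 1/2 - sqrt(2)/4.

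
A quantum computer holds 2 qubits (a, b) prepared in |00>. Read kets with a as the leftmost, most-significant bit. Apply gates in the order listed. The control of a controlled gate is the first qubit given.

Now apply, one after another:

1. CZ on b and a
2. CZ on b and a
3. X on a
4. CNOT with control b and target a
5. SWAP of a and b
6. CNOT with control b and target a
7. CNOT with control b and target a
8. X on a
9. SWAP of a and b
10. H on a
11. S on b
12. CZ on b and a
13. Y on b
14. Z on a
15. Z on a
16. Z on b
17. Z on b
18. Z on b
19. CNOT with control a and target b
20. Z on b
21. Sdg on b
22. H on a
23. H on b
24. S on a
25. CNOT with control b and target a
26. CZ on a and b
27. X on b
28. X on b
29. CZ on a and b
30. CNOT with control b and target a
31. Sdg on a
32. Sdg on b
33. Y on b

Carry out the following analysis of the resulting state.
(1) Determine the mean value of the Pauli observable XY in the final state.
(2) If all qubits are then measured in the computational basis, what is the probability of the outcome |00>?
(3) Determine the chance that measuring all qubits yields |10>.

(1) The observable XY averages to -1. Key observation: steps 24-31 multiply out to the identity, so the circuit reduces to the remaining gates.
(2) The probability of measuring |00> is 1/4.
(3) A full measurement returns |10> with probability 1/4.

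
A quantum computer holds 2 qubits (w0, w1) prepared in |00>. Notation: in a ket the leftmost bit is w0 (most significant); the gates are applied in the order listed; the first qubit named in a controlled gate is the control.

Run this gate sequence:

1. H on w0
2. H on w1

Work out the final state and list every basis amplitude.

The final amplitudes are 1/2 on |00>, 1/2 on |01>, 1/2 on |10>, 1/2 on |11>.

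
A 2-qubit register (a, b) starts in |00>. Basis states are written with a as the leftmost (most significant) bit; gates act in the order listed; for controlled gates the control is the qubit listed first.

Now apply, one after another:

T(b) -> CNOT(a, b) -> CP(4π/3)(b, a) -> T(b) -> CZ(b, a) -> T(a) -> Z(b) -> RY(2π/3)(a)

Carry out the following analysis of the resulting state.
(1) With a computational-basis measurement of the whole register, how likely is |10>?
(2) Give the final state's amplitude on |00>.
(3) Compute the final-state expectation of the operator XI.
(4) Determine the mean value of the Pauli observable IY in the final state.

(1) Outcome |10> occurs with probability 3/4.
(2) The final state's coefficient on |00> equals 1/2.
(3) The expectation value of XI is sqrt(3)/2.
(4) The expectation value of IY is 0.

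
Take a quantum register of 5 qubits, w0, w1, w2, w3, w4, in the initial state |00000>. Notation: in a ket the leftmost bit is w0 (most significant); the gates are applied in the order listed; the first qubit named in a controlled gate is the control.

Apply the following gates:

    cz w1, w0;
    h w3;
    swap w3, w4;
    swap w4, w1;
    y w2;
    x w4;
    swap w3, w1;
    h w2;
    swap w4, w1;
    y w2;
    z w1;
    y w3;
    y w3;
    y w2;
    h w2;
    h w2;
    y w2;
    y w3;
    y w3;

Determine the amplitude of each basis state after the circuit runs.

The resulting statevector has amplitude 1/2 on |01000>, 1/2 on |01010>, 1/2 on |01100>, 1/2 on |01110>, and 0 on every other basis state. Key observation: gates 12-19 undo each other exactly, leaving only the rest of the circuit to track.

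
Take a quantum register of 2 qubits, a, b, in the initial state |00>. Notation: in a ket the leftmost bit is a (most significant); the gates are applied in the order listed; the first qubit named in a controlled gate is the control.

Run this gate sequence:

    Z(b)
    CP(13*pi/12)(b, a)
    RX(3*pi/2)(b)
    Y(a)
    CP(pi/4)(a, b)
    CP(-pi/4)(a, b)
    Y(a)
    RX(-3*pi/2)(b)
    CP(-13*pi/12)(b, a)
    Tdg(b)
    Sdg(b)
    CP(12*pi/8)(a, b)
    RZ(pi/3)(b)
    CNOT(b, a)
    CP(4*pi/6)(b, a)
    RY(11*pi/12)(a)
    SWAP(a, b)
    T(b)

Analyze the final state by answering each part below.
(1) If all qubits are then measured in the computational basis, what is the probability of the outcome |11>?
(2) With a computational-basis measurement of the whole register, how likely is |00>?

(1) A full measurement returns |11> with probability 0. Key observation: the block from step 2 through step 9 cancels to the identity and can be dropped.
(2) Outcome |00> occurs with probability -sqrt(6)/8 - sqrt(2)/8 + 1/2.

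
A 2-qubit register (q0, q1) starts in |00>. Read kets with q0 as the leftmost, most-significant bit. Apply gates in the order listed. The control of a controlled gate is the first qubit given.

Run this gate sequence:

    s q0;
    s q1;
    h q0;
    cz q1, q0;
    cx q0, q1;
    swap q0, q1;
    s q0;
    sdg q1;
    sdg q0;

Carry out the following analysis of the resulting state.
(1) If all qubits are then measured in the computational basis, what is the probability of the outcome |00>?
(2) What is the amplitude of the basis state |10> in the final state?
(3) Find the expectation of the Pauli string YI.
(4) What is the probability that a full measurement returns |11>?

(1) A full measurement returns |00> with probability 1/2.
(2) |10> carries amplitude 0 in the final state.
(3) In the final state, YI has expectation 0.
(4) A full measurement returns |11> with probability 1/2.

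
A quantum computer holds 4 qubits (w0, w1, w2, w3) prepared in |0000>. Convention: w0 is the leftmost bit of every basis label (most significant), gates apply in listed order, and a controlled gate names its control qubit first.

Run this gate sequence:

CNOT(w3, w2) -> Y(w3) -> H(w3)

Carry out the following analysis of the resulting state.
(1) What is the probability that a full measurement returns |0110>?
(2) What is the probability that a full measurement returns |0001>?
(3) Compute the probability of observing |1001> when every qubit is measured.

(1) Outcome |0110> occurs with probability 0.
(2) A full measurement returns |0001> with probability 1/2.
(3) Outcome |1001> occurs with probability 0.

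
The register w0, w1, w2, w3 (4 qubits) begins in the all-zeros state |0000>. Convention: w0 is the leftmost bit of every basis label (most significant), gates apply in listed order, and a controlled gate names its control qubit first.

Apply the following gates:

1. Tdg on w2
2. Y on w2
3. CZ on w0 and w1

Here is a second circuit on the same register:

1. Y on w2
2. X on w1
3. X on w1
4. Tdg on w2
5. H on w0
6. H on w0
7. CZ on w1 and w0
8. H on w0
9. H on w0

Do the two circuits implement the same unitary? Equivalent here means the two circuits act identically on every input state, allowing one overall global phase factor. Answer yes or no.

No, they are not equivalent — no single phase factor reconciles the two unitaries.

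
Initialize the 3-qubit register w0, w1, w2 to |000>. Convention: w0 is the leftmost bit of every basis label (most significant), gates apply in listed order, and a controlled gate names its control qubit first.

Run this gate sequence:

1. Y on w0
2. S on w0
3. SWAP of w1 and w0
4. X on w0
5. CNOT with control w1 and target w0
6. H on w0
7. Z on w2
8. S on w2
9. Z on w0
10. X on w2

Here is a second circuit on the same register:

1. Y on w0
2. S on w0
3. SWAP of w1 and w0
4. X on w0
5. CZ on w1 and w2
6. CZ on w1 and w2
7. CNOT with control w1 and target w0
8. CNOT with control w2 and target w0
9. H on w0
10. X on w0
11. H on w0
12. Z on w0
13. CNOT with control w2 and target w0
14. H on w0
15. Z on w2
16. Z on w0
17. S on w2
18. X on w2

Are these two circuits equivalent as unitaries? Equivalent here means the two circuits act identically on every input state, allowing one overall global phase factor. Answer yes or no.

Yes: on every input state the two circuits agree up to one overall phase factor.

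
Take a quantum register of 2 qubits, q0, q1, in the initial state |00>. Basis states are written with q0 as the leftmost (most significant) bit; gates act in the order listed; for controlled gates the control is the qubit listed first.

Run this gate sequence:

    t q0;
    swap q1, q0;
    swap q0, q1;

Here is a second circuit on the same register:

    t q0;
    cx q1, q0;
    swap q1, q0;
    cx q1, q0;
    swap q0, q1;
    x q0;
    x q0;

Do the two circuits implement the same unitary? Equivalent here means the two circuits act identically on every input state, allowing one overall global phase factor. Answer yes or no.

No, they are not equivalent — no single phase factor reconciles the two unitaries.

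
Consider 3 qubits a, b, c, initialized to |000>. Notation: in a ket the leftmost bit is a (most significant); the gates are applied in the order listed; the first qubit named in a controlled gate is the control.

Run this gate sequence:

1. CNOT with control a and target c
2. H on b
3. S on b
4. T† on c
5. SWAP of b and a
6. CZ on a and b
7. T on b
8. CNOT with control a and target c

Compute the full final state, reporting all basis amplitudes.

The resulting statevector has amplitude sqrt(2)/2 on |000>, sqrt(2)*I/2 on |101>, and 0 on every other basis state.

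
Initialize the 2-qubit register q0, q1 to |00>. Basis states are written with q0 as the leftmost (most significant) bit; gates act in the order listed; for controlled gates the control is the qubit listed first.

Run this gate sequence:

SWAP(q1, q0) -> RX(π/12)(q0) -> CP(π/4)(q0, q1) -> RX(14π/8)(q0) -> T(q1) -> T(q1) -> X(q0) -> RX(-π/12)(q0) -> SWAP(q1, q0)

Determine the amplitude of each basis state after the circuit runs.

The final amplitudes are -I*sqrt(2 - sqrt(2))/2 on |00>, -sqrt(sqrt(2) + 2)/2 on |01>, 0 on |10>, 0 on |11>.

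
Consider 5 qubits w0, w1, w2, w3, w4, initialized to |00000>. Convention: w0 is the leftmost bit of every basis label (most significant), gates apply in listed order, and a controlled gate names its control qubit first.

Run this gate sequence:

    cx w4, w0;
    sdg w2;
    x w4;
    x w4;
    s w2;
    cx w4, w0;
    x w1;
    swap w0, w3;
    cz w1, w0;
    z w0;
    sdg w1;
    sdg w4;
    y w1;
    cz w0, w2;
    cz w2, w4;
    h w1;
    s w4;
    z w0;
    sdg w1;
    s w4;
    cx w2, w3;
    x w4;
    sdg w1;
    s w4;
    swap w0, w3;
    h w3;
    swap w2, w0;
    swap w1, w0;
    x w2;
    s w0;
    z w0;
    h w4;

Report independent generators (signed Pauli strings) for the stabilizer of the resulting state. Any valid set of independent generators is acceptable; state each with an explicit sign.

The final state is stabilized by the group generated by +YIIII, +IIIXI, -IIIIX, +IZIII, -IIZII; other independent generating sets are equally valid. Key observation: gates 1-6 undo each other exactly, leaving only the rest of the circuit to track.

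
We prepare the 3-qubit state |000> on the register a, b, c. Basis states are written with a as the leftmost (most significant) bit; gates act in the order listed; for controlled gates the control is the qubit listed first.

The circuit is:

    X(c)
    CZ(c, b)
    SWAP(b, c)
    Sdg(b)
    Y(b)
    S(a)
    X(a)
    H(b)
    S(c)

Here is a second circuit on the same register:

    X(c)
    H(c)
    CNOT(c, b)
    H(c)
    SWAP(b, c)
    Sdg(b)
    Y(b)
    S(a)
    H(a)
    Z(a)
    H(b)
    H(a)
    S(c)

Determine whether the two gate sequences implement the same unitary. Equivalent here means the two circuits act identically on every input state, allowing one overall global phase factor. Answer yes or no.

No: there is an input state on which the two circuits produce genuinely different outputs (not merely differing by a phase).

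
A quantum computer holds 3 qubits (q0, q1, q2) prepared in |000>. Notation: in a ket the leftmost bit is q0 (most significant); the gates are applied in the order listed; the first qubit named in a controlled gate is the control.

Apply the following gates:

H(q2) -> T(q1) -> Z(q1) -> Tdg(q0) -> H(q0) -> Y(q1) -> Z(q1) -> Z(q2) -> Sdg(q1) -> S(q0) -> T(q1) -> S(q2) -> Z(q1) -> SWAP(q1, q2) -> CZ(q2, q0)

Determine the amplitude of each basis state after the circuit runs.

The final amplitudes are 0 on |000>, exp(I*pi/4)/2 on |001>, 0 on |010>, -exp(3*I*pi/4)/2 on |011>, 0 on |100>, -exp(3*I*pi/4)/2 on |101>, 0 on |110>, -exp(I*pi/4)/2 on |111>.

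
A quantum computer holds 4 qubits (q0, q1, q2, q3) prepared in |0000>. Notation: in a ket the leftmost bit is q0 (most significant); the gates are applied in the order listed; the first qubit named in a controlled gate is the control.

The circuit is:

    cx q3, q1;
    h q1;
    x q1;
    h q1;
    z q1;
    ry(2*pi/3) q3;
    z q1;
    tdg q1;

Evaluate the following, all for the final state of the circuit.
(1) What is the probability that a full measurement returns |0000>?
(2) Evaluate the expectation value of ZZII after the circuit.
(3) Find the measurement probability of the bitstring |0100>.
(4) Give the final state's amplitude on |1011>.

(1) Outcome |0000> occurs with probability 1/4. Key observation: steps 2-5 multiply out to the identity, so the circuit reduces to the remaining gates.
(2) The expectation value of ZZII is 1.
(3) The probability of measuring |0100> is 0.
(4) |1011> carries amplitude 0 in the final state.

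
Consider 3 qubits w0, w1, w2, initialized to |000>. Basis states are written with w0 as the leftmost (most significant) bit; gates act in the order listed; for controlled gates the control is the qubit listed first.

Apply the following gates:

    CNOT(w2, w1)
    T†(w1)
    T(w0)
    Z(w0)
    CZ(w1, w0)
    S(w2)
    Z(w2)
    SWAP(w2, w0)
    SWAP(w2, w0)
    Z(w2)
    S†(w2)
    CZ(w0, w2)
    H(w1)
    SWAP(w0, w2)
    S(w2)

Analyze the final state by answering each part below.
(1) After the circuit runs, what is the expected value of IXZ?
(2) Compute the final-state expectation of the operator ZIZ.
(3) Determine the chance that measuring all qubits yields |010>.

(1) In the final state, IXZ has expectation 1. Key observation: steps 6-11 multiply out to the identity, so the circuit reduces to the remaining gates.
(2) The expectation value of ZIZ is 1.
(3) A full measurement returns |010> with probability 1/2.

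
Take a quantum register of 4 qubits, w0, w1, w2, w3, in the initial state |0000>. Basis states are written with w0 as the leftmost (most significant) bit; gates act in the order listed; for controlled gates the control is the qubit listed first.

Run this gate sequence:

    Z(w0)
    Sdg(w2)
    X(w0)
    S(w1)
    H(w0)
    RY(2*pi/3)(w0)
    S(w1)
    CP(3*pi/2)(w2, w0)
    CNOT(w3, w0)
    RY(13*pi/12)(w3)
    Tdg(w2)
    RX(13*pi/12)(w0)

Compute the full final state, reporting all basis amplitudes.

After the circuit, the state carries amplitude -1/4 + sqrt(2)/8 + sqrt(6)/8 - sqrt(3)*(1 + I)/8 + I/4 on |0000>, -1/8 - sqrt(6)*I/8 - I/8 + sqrt(2)*I/8 on |0001>, -sqrt(2)/8 - 1/8 + sqrt(6)/8 + I/8 on |1000>, -1/4 - sqrt(6)*I/8 - I/4 + sqrt(3)*(1 - I)/8 - sqrt(2)*I/8 on |1001>, and 0 on every other basis state.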